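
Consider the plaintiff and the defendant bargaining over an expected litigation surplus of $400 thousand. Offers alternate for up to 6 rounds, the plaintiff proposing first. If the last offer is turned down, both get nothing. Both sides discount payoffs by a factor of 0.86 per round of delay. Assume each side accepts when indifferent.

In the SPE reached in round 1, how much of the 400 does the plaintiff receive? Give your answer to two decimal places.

128.05

Work backward from the last round.
Round 6 (the defendant proposes): the plaintiff will accept anything ≥ 0, so the defendant offers 0 and keeps 400.
Round 5 (the plaintiff proposes): the defendant can get 400 next round, worth 0.86 × 400 = 344 now, so the plaintiff offers 344, keeping 56.
Round 4 (the defendant proposes): the plaintiff can get 56 next round, worth 0.86 × 56 = 48.16 now. The defendant offers 48.16 and keeps 400 − 48.16 = 351.84.
Round 3 (the plaintiff proposes): the defendant can get 351.84 next round, worth 0.86 × 351.84 = 302.5824 now. The plaintiff offers 302.5824 and keeps 400 − 302.5824 = 97.4176.
Round 2 (the defendant proposes): the plaintiff can get 97.4176 next round, worth 0.86 × 97.4176 = 83.779136 now; the defendant offers that and keeps 316.220864.
Round 1 (the plaintiff proposes): the defendant can get 316.220864 next round, worth 0.86 × 316.220864 = 271.94994304 now. The plaintiff offers 271.94994304 and keeps 400 − 271.94994304 = 128.05005696.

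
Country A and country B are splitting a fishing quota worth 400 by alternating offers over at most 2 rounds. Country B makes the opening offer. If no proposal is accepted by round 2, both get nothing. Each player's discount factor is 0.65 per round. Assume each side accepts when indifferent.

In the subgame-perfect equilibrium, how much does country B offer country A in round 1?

260

Round 2 (country A proposes): rejection yields 0 for country B; country A offers 0 and keeps 400.
Round 1 (country B proposes): country A can get 400 next round, worth 0.65 × 400 = 260 now, so country B offers 260, keeping 140.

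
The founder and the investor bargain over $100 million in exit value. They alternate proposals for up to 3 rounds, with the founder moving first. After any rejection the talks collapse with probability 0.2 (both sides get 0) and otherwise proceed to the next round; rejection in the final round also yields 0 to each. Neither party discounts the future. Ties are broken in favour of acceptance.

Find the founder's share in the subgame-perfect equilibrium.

84

Round 3 (the founder proposes): rejection yields 0 for the investor; the founder offers 0 and keeps 100.
Round 2 (the investor proposes): rejecting gives the founder an expected 0.8 × 100 = 80. The investor offers 80 and keeps 100 − 80 = 20.
Round 1 (the founder proposes): rejecting gives the investor an expected 0.8 × 20 = 16, so the founder offers 16, keeping 84.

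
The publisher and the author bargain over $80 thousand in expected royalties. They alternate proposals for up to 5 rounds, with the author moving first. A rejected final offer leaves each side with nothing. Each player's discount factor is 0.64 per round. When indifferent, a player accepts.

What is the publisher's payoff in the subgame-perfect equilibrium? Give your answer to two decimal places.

Round 5 (the author proposes): rejection yields 0 for the publisher; the author offers 0 and keeps 80.
Round 4 (the publisher proposes): the author can get 80 next round, worth 0.64 × 80 = 51.2 now. The publisher offers 51.2 and keeps 80 − 51.2 = 28.8.
Round 3 (the author proposes): the publisher can get 28.8 next round, worth 0.64 × 28.8 = 18.432 now. The author offers 18.432 and keeps 80 − 18.432 = 61.568.
Round 2 (the publisher proposes): the author can get 61.568 next round, worth 0.64 × 61.568 = 39.40352 now, so the publisher offers 39.40352, keeping 40.59648.
Round 1 (the author proposes): the publisher can get 40.59648 next round, worth 0.64 × 40.59648 = 25.9817472 now; the author offers that and keeps 54.0182528.

25.98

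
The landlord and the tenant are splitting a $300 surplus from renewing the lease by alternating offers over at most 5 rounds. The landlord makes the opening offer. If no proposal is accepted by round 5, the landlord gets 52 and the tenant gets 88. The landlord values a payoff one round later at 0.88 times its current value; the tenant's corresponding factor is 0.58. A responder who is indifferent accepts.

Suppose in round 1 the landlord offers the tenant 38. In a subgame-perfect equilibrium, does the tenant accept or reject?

Round 5 (the landlord proposes): the tenant gets 88 if talks fail, so the landlord offers 88 and keeps 212.
Round 4 (the tenant proposes): the landlord can get 212 next round, worth 0.88 × 212 = 186.56 now, so the tenant offers 186.56, keeping 113.44.
Round 3 (the landlord proposes): the tenant can get 113.44 next round, worth 0.58 × 113.44 = 65.7952 now; the landlord offers that and keeps 234.2048.
Round 2 (the tenant proposes): the landlord can get 234.2048 next round, worth 0.88 × 234.2048 = 206.100224 now; the tenant offers that and keeps 93.899776.
So by rejecting in round 1, the tenant gets 93.899776 next round, worth 0.58 × 93.899776 = 54.46187008 now.
Offer 38 < 54.46187008, so the tenant rejects.

Reject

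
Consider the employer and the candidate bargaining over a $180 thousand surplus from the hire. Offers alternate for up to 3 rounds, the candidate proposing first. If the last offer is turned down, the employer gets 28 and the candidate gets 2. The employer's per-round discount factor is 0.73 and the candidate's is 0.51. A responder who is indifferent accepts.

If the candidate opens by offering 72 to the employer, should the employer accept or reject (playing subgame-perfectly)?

Reject

Work out the employer's continuation value if the offer is rejected.
Round 3 (the candidate proposes): the employer gets 28 if talks fail, so the candidate offers 28 and keeps 152.
Round 2 (the employer proposes): the candidate can get 152 next round, worth 0.51 × 152 = 77.52 now; the employer offers that and keeps 102.48.
So by rejecting in round 1, the employer gets 102.48 next round, worth 0.73 × 102.48 = 74.8104 now.
Offer 72 < 74.8104, so the employer rejects.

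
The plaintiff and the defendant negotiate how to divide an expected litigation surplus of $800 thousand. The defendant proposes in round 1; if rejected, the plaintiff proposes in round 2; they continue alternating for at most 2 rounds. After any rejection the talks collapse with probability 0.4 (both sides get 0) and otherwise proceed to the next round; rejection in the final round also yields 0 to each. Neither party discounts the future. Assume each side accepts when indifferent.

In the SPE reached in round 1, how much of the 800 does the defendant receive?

Round 2 (the plaintiff proposes): the defendant will accept anything ≥ 0, so the plaintiff offers 0 and keeps 800.
Round 1 (the defendant proposes): rejecting gives the plaintiff an expected 0.6 × 800 = 480, so the defendant offers 480, keeping 320.

320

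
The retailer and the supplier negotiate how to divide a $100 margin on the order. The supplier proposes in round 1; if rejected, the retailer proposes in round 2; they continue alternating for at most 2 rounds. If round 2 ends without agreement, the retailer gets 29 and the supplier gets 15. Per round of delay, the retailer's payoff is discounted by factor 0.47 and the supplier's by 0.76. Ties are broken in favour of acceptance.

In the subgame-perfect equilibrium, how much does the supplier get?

60.05

Round 2 (the retailer proposes): the supplier gets 15 if talks fail, so the retailer offers 15 and keeps 85.
Round 1 (the supplier proposes): the retailer can get 85 next round, worth 0.47 × 85 = 39.95 now. The supplier offers 39.95 and keeps 100 − 39.95 = 60.05.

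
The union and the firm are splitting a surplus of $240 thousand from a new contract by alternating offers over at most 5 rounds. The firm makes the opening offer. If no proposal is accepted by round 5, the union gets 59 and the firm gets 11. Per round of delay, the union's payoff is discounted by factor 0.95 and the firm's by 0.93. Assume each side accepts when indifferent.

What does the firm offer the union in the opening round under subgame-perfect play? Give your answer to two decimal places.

76.11

Round 5 (the firm proposes): the union gets 59 if talks fail, so the firm offers 59 and keeps 181.
Round 4 (the union proposes): the firm can get 181 next round, worth 0.93 × 181 = 168.33 now, so the union offers 168.33, keeping 71.67.
Round 3 (the firm proposes): the union can get 71.67 next round, worth 0.95 × 71.67 = 68.0865 now, so the firm offers 68.0865, keeping 171.9135.
Round 2 (the union proposes): the firm can get 171.9135 next round, worth 0.93 × 171.9135 = 159.879555 now; the union offers that and keeps 80.120445.
Round 1 (the firm proposes): the union can get 80.120445 next round, worth 0.95 × 80.120445 = 76.11442275 now; the firm offers that and keeps 163.88557725.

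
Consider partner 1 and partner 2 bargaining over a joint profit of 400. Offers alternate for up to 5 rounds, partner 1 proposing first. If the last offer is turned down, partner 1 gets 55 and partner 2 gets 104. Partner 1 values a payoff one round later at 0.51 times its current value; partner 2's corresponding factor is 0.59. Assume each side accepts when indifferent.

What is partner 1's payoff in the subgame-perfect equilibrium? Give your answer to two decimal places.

240.15

Work backward from the last round.
Round 5 (partner 1 proposes): partner 2 gets 104 if talks fail, so partner 1 offers 104 and keeps 296.
Round 4 (partner 2 proposes): partner 1 can get 296 next round, worth 0.51 × 296 = 150.96 now. Partner 2 offers 150.96 and keeps 400 − 150.96 = 249.04.
Round 3 (partner 1 proposes): partner 2 can get 249.04 next round, worth 0.59 × 249.04 = 146.9336 now. Partner 1 offers 146.9336 and keeps 400 − 146.9336 = 253.0664.
Round 2 (partner 2 proposes): partner 1 can get 253.0664 next round, worth 0.51 × 253.0664 = 129.063864 now, so partner 2 offers 129.063864, keeping 270.936136.
Round 1 (partner 1 proposes): partner 2 can get 270.936136 next round, worth 0.59 × 270.936136 = 159.85232024 now; partner 1 offers that and keeps 240.14767976.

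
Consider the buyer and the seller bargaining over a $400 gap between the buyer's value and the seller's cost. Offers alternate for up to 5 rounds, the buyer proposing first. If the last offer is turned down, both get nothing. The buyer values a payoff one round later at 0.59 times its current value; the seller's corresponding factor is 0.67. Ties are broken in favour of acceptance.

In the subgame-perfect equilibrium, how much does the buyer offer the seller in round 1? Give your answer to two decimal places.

Round 5 (the buyer proposes): rejection yields 0 for the seller; the buyer offers 0 and keeps 400.
Round 4 (the seller proposes): the buyer can get 400 next round, worth 0.59 × 400 = 236 now. The seller offers 236 and keeps 400 − 236 = 164.
Round 3 (the buyer proposes): the seller can get 164 next round, worth 0.67 × 164 = 109.88 now. The buyer offers 109.88 and keeps 400 − 109.88 = 290.12.
Round 2 (the seller proposes): the buyer can get 290.12 next round, worth 0.59 × 290.12 = 171.1708 now, so the seller offers 171.1708, keeping 228.8292.
Round 1 (the buyer proposes): the seller can get 228.8292 next round, worth 0.67 × 228.8292 = 153.315564 now, so the buyer offers 153.315564, keeping 246.684436.

153.32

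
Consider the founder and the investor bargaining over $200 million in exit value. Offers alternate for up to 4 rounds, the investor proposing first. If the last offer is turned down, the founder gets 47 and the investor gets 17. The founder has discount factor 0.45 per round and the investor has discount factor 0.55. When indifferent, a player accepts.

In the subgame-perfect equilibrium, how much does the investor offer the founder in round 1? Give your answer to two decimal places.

Round 4 (the founder proposes): the investor gets 17 if talks fail, so the founder offers 17 and keeps 183.
Round 3 (the investor proposes): the founder can get 183 next round, worth 0.45 × 183 = 82.35 now, so the investor offers 82.35, keeping 117.65.
Round 2 (the founder proposes): the investor can get 117.65 next round, worth 0.55 × 117.65 = 64.7075 now. The founder offers 64.7075 and keeps 200 − 64.7075 = 135.2925.
Round 1 (the investor proposes): the founder can get 135.2925 next round, worth 0.45 × 135.2925 = 60.881625 now. The investor offers 60.881625 and keeps 200 − 60.881625 = 139.118375.

60.88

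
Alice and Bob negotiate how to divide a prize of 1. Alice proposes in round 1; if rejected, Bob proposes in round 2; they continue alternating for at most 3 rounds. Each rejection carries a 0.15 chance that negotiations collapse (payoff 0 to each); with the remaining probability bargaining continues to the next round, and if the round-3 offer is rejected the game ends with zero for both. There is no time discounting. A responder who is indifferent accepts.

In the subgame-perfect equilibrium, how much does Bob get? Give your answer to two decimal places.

By backward induction:
Round 3 (Alice proposes): Bob will accept anything ≥ 0, so Alice offers 0 and keeps 1.
Round 2 (Bob proposes): rejecting gives Alice an expected 0.85 × 1 = 0.85; Bob offers that and keeps 0.15.
Round 1 (Alice proposes): rejecting gives Bob an expected 0.85 × 0.15 = 0.1275, so Alice offers 0.1275, keeping 0.8725.

0.13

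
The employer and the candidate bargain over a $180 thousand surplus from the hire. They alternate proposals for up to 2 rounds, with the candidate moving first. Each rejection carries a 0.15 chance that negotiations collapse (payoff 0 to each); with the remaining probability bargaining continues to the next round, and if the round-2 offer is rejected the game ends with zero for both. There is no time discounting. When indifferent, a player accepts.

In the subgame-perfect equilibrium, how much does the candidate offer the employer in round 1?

153

By backward induction:
Round 2 (the employer proposes): rejection yields 0 for the candidate; the employer offers 0 and keeps 180.
Round 1 (the candidate proposes): rejecting gives the employer an expected 0.85 × 180 = 153; the candidate offers that and keeps 27.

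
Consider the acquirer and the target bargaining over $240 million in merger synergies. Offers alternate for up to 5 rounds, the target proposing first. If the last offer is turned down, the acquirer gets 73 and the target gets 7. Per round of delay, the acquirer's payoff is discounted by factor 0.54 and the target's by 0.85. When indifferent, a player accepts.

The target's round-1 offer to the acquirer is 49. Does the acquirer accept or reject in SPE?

Round 5 (the target proposes): the acquirer gets 73 if talks fail, so the target offers 73 and keeps 167.
Round 4 (the acquirer proposes): the target can get 167 next round, worth 0.85 × 167 = 141.95 now, so the acquirer offers 141.95, keeping 98.05.
Round 3 (the target proposes): the acquirer can get 98.05 next round, worth 0.54 × 98.05 = 52.947 now; the target offers that and keeps 187.053.
Round 2 (the acquirer proposes): the target can get 187.053 next round, worth 0.85 × 187.053 = 158.99505 now, so the acquirer offers 158.99505, keeping 81.00495.
So by rejecting in round 1, the acquirer gets 81.00495 next round, worth 0.54 × 81.00495 = 43.742673 now.
Offer 49 ≥ 43.742673, so the acquirer accepts.

Accept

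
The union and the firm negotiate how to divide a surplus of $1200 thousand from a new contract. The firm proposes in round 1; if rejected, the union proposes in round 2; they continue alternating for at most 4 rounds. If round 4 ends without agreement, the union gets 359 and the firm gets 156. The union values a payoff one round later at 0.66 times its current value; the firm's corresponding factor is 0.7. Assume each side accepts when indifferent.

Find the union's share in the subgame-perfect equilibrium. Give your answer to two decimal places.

555.94

Round 4 (the union proposes): the firm gets 156 if talks fail, so the union offers 156 and keeps 1044.
Round 3 (the firm proposes): the union can get 1044 next round, worth 0.66 × 1044 = 689.04 now, so the firm offers 689.04, keeping 510.96.
Round 2 (the union proposes): the firm can get 510.96 next round, worth 0.7 × 510.96 = 357.672 now; the union offers that and keeps 842.328.
Round 1 (the firm proposes): the union can get 842.328 next round, worth 0.66 × 842.328 = 555.93648 now; the firm offers that and keeps 644.06352.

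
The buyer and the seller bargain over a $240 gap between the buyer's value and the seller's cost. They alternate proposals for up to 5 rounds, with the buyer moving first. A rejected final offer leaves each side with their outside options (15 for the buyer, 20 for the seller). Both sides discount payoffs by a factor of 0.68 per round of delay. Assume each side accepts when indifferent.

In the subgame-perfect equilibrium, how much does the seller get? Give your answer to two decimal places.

80.65

Round 5 (the buyer proposes): the seller gets 20 if talks fail, so the buyer offers 20 and keeps 220.
Round 4 (the seller proposes): the buyer can get 220 next round, worth 0.68 × 220 = 149.6 now, so the seller offers 149.6, keeping 90.4.
Round 3 (the buyer proposes): the seller can get 90.4 next round, worth 0.68 × 90.4 = 61.472 now. The buyer offers 61.472 and keeps 240 − 61.472 = 178.528.
Round 2 (the seller proposes): the buyer can get 178.528 next round, worth 0.68 × 178.528 = 121.39904 now; the seller offers that and keeps 118.60096.
Round 1 (the buyer proposes): the seller can get 118.60096 next round, worth 0.68 × 118.60096 = 80.6486528 now, so the buyer offers 80.6486528, keeping 159.3513472.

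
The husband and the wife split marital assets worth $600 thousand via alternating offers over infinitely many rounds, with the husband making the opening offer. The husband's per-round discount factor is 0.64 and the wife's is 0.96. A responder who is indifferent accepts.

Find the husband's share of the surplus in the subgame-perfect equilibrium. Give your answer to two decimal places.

62.24

Let x be the husband's share when the husband proposes and y be the wife's share when the wife proposes.
The wife accepts iff offered ≥ 0.96·y, so x = 600 − 0.96y. Symmetrically y = 600 − 0.64x.
Substituting: x = 600 − 0.96(600 − 0.64x), giving x(1 − 0.64·0.96) = 600(1 − 0.96).
So x = 600 × 0.04 / 0.3856 ≈ 62.2407, and the wife receives 600 − x ≈ 537.7593.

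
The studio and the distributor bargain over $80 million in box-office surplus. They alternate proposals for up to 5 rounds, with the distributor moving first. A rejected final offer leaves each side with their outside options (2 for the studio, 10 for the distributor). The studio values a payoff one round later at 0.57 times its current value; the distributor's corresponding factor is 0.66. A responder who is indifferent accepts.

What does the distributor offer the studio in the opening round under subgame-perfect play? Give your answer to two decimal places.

21.62

Work backward from the last round.
Round 5 (the distributor proposes): the studio gets 2 if talks fail, so the distributor offers 2 and keeps 78.
Round 4 (the studio proposes): the distributor can get 78 next round, worth 0.66 × 78 = 51.48 now, so the studio offers 51.48, keeping 28.52.
Round 3 (the distributor proposes): the studio can get 28.52 next round, worth 0.57 × 28.52 = 16.2564 now. The distributor offers 16.2564 and keeps 80 − 16.2564 = 63.7436.
Round 2 (the studio proposes): the distributor can get 63.7436 next round, worth 0.66 × 63.7436 = 42.070776 now, so the studio offers 42.070776, keeping 37.929224.
Round 1 (the distributor proposes): the studio can get 37.929224 next round, worth 0.57 × 37.929224 = 21.61965768 now. The distributor offers 21.61965768 and keeps 80 − 21.61965768 = 58.38034232.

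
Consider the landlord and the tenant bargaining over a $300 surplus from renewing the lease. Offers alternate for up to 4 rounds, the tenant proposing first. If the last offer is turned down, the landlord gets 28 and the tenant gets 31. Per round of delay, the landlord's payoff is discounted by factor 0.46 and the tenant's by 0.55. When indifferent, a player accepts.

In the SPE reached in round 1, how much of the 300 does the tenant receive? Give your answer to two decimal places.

206.59

Work backward from the last round.
Round 4 (the landlord proposes): the tenant gets 31 if talks fail, so the landlord offers 31 and keeps 269.
Round 3 (the tenant proposes): the landlord can get 269 next round, worth 0.46 × 269 = 123.74 now; the tenant offers that and keeps 176.26.
Round 2 (the landlord proposes): the tenant can get 176.26 next round, worth 0.55 × 176.26 = 96.943 now; the landlord offers that and keeps 203.057.
Round 1 (the tenant proposes): the landlord can get 203.057 next round, worth 0.46 × 203.057 = 93.40622 now, so the tenant offers 93.40622, keeping 206.59378.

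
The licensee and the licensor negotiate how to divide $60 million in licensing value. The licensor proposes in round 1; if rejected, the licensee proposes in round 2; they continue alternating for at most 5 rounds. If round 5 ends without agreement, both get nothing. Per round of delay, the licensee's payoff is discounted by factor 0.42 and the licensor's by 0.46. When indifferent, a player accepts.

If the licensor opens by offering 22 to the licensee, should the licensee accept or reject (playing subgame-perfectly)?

Round 5 (the licensor proposes): the licensee will accept anything ≥ 0, so the licensor offers 0 and keeps 60.
Round 4 (the licensee proposes): the licensor can get 60 next round, worth 0.46 × 60 = 27.6 now. The licensee offers 27.6 and keeps 60 − 27.6 = 32.4.
Round 3 (the licensor proposes): the licensee can get 32.4 next round, worth 0.42 × 32.4 = 13.608 now, so the licensor offers 13.608, keeping 46.392.
Round 2 (the licensee proposes): the licensor can get 46.392 next round, worth 0.46 × 46.392 = 21.34032 now. The licensee offers 21.34032 and keeps 60 − 21.34032 = 38.65968.
So by rejecting in round 1, the licensee gets 38.65968 next round, worth 0.42 × 38.65968 = 16.2370656 now.
Offer 22 ≥ 16.2370656, so the licensee accepts.

Accept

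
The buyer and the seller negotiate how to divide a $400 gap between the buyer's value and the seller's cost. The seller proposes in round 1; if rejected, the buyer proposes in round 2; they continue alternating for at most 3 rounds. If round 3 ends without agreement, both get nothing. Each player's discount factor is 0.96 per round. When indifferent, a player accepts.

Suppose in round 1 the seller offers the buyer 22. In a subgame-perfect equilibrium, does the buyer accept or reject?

Accept

Round 3 (the seller proposes): the buyer will accept anything ≥ 0, so the seller offers 0 and keeps 400.
Round 2 (the buyer proposes): the seller can get 400 next round, worth 0.96 × 400 = 384 now, so the buyer offers 384, keeping 16.
So by rejecting in round 1, the buyer gets 16 next round, worth 0.96 × 16 = 15.36 now.
Offer 22 ≥ 15.36, so the buyer accepts.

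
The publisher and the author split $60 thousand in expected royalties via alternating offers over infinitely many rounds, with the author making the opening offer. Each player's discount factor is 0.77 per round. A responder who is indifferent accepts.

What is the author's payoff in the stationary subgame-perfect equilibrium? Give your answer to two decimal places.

33.90

When the author proposes, the publisher accepts any offer worth at least 0.77 times what the publisher would get by proposing next round; and vice versa.
This gives x = 60 − 0.77y and y = 60 − 0.77x, where x and y are each side's share when it proposes.
Hence (1 − 0.77·0.77)x = 60(1 − 0.77), i.e. 0.4071·x = 13.8.
x ≈ 33.8983; the publisher's share is 60 − x ≈ 26.1017.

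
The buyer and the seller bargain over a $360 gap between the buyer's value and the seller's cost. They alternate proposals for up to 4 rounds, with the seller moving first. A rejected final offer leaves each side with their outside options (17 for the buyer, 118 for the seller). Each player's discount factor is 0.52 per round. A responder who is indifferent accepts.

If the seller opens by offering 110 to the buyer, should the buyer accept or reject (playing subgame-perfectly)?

Round 4 (the buyer proposes): the seller gets 118 if talks fail, so the buyer offers 118 and keeps 242.
Round 3 (the seller proposes): the buyer can get 242 next round, worth 0.52 × 242 = 125.84 now. The seller offers 125.84 and keeps 360 − 125.84 = 234.16.
Round 2 (the buyer proposes): the seller can get 234.16 next round, worth 0.52 × 234.16 = 121.7632 now. The buyer offers 121.7632 and keeps 360 − 121.7632 = 238.2368.
So by rejecting in round 1, the buyer gets 238.2368 next round, worth 0.52 × 238.2368 = 123.883136 now.
Offer 110 < 123.883136, so the buyer rejects.

Reject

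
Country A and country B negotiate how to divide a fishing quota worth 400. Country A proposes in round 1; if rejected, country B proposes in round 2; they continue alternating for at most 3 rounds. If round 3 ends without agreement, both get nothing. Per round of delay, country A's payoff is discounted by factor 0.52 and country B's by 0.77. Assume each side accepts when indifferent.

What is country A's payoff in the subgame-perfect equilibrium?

Round 3 (country A proposes): country B will accept anything ≥ 0, so country A offers 0 and keeps 400.
Round 2 (country B proposes): country A can get 400 next round, worth 0.52 × 400 = 208 now; country B offers that and keeps 192.
Round 1 (country A proposes): country B can get 192 next round, worth 0.77 × 192 = 147.84 now. Country A offers 147.84 and keeps 400 − 147.84 = 252.16.

252.16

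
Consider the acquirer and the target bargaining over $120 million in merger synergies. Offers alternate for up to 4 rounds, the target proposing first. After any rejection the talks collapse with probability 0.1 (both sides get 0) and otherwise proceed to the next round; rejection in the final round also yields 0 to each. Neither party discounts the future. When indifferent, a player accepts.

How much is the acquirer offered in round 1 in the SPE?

98.28

Round 4 (the acquirer proposes): the target will accept anything ≥ 0, so the acquirer offers 0 and keeps 120.
Round 3 (the target proposes): rejecting gives the acquirer an expected 0.9 × 120 = 108, so the target offers 108, keeping 12.
Round 2 (the acquirer proposes): rejecting gives the target an expected 0.9 × 12 = 10.8. The acquirer offers 10.8 and keeps 120 − 10.8 = 109.2.
Round 1 (the target proposes): rejecting gives the acquirer an expected 0.9 × 109.2 = 98.28. The target offers 98.28 and keeps 120 − 98.28 = 21.72.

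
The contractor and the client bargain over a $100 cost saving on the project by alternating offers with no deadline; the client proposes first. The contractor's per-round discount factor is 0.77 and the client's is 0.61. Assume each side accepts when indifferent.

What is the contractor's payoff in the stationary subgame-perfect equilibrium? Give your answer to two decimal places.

56.63

When the client proposes, the contractor accepts any offer worth at least 0.77 times what the contractor would get by proposing next round; and vice versa.
This gives x = 100 − 0.77y and y = 100 − 0.61x, where x and y are each side's share when it proposes.
Hence (1 − 0.77·0.61)x = 100(1 − 0.77), i.e. 0.5303·x = 23.
x ≈ 43.3717; the contractor's share is 100 − x ≈ 56.6283.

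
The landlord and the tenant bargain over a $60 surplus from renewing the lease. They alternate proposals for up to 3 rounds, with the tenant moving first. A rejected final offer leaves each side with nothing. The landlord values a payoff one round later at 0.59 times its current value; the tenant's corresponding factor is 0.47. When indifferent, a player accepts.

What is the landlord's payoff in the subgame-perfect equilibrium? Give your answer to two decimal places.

Round 3 (the tenant proposes): the landlord will accept anything ≥ 0, so the tenant offers 0 and keeps 60.
Round 2 (the landlord proposes): the tenant can get 60 next round, worth 0.47 × 60 = 28.2 now, so the landlord offers 28.2, keeping 31.8.
Round 1 (the tenant proposes): the landlord can get 31.8 next round, worth 0.59 × 31.8 = 18.762 now; the tenant offers that and keeps 41.238.

18.76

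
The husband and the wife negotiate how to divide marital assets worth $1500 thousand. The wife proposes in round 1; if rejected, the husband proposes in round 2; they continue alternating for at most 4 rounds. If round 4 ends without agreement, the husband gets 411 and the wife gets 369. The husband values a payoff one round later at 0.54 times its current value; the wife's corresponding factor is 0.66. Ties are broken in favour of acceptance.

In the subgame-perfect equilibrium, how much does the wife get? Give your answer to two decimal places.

Round 4 (the husband proposes): the wife gets 369 if talks fail, so the husband offers 369 and keeps 1131.
Round 3 (the wife proposes): the husband can get 1131 next round, worth 0.54 × 1131 = 610.74 now; the wife offers that and keeps 889.26.
Round 2 (the husband proposes): the wife can get 889.26 next round, worth 0.66 × 889.26 = 586.9116 now. The husband offers 586.9116 and keeps 1500 − 586.9116 = 913.0884.
Round 1 (the wife proposes): the husband can get 913.0884 next round, worth 0.54 × 913.0884 = 493.067736 now; the wife offers that and keeps 1006.932264.

1006.93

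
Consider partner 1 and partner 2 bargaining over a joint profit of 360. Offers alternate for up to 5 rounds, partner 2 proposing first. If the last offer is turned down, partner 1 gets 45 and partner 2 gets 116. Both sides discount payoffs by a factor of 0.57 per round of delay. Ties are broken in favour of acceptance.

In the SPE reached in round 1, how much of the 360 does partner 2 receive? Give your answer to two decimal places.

238.35

Work backward from the last round.
Round 5 (partner 2 proposes): partner 1 gets 45 if talks fail, so partner 2 offers 45 and keeps 315.
Round 4 (partner 1 proposes): partner 2 can get 315 next round, worth 0.57 × 315 = 179.55 now. Partner 1 offers 179.55 and keeps 360 − 179.55 = 180.45.
Round 3 (partner 2 proposes): partner 1 can get 180.45 next round, worth 0.57 × 180.45 = 102.8565 now; partner 2 offers that and keeps 257.1435.
Round 2 (partner 1 proposes): partner 2 can get 257.1435 next round, worth 0.57 × 257.1435 = 146.571795 now; partner 1 offers that and keeps 213.428205.
Round 1 (partner 2 proposes): partner 1 can get 213.428205 next round, worth 0.57 × 213.428205 = 121.65407685 now. Partner 2 offers 121.65407685 and keeps 360 − 121.65407685 = 238.34592315.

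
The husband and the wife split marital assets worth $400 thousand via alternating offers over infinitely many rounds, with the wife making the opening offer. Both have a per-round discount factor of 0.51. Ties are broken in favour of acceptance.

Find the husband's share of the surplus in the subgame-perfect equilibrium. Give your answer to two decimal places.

When the wife proposes, the husband accepts any offer worth at least 0.51 times what the husband would get by proposing next round; and vice versa.
This gives x = 400 − 0.51y and y = 400 − 0.51x, where x and y are each side's share when it proposes.
Hence (1 − 0.51·0.51)x = 400(1 − 0.51), i.e. 0.7399·x = 196.
x ≈ 264.9007; the husband's share is 400 − x ≈ 135.0993.

135.10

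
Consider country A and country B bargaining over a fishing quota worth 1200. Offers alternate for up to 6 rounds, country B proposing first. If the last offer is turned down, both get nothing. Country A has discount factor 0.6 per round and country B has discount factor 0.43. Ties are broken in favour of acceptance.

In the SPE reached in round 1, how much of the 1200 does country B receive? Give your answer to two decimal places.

Round 6 (country A proposes): rejection yields 0 for country B; country A offers 0 and keeps 1200.
Round 5 (country B proposes): country A can get 1200 next round, worth 0.6 × 1200 = 720 now. Country B offers 720 and keeps 1200 − 720 = 480.
Round 4 (country A proposes): country B can get 480 next round, worth 0.43 × 480 = 206.4 now, so country A offers 206.4, keeping 993.6.
Round 3 (country B proposes): country A can get 993.6 next round, worth 0.6 × 993.6 = 596.16 now; country B offers that and keeps 603.84.
Round 2 (country A proposes): country B can get 603.84 next round, worth 0.43 × 603.84 = 259.6512 now. Country A offers 259.6512 and keeps 1200 − 259.6512 = 940.3488.
Round 1 (country B proposes): country A can get 940.3488 next round, worth 0.6 × 940.3488 = 564.20928 now, so country B offers 564.20928, keeping 635.79072.

635.79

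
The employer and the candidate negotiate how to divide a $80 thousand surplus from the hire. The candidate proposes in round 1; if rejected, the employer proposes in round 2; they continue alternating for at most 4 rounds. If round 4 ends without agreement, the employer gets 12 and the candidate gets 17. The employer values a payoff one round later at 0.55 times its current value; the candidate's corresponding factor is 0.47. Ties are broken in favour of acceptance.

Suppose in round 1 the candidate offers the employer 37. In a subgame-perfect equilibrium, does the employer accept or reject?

Accept

Work out the employer's continuation value if the offer is rejected.
Round 4 (the employer proposes): the candidate gets 17 if talks fail, so the employer offers 17 and keeps 63.
Round 3 (the candidate proposes): the employer can get 63 next round, worth 0.55 × 63 = 34.65 now. The candidate offers 34.65 and keeps 80 − 34.65 = 45.35.
Round 2 (the employer proposes): the candidate can get 45.35 next round, worth 0.47 × 45.35 = 21.3145 now. The employer offers 21.3145 and keeps 80 − 21.3145 = 58.6855.
So by rejecting in round 1, the employer gets 58.6855 next round, worth 0.55 × 58.6855 = 32.277025 now.
Offer 37 ≥ 32.277025, so the employer accepts.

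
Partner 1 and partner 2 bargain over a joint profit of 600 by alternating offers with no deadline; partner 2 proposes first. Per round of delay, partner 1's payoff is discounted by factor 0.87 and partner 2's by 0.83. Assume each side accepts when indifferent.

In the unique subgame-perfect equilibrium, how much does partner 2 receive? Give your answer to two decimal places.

280.68

When partner 2 proposes, partner 1 accepts any offer worth at least 0.87 times what partner 1 would get by proposing next round; and vice versa.
This gives x = 600 − 0.87y and y = 600 − 0.83x, where x and y are each side's share when it proposes.
Hence (1 − 0.87·0.83)x = 600(1 − 0.87), i.e. 0.2779·x = 78.
x ≈ 280.6765; partner 1's share is 600 − x ≈ 319.3235.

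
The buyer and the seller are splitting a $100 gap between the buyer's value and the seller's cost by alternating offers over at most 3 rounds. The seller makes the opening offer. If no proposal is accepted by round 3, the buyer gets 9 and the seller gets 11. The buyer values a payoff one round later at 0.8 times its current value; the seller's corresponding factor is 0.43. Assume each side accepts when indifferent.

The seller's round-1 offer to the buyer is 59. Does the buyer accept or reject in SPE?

Accept

Round 3 (the seller proposes): the buyer gets 9 if talks fail, so the seller offers 9 and keeps 91.
Round 2 (the buyer proposes): the seller can get 91 next round, worth 0.43 × 91 = 39.13 now, so the buyer offers 39.13, keeping 60.87.
So by rejecting in round 1, the buyer gets 60.87 next round, worth 0.8 × 60.87 = 48.696 now.
Offer 59 ≥ 48.696, so the buyer accepts.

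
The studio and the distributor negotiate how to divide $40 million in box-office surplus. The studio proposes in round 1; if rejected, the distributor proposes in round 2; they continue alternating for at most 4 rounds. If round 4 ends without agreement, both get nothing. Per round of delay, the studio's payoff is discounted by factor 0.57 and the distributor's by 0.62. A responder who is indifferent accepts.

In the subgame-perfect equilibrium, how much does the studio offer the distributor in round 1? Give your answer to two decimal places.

19.43

Solve by backward induction from round 4.
Round 4 (the distributor proposes): rejection yields 0 for the studio; the distributor offers 0 and keeps 40.
Round 3 (the studio proposes): the distributor can get 40 next round, worth 0.62 × 40 = 24.8 now; the studio offers that and keeps 15.2.
Round 2 (the distributor proposes): the studio can get 15.2 next round, worth 0.57 × 15.2 = 8.664 now, so the distributor offers 8.664, keeping 31.336.
Round 1 (the studio proposes): the distributor can get 31.336 next round, worth 0.62 × 31.336 = 19.42832 now; the studio offers that and keeps 20.57168.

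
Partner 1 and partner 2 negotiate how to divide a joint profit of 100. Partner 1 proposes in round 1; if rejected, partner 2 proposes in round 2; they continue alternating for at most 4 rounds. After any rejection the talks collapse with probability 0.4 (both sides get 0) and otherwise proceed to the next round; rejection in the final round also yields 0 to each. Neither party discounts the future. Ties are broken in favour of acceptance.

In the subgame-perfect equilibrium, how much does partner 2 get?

Round 4 (partner 2 proposes): rejection yields 0 for partner 1; partner 2 offers 0 and keeps 100.
Round 3 (partner 1 proposes): rejecting gives partner 2 an expected 0.6 × 100 = 60, so partner 1 offers 60, keeping 40.
Round 2 (partner 2 proposes): rejecting gives partner 1 an expected 0.6 × 40 = 24, so partner 2 offers 24, keeping 76.
Round 1 (partner 1 proposes): rejecting gives partner 2 an expected 0.6 × 76 = 45.6. Partner 1 offers 45.6 and keeps 100 − 45.6 = 54.4.

45.6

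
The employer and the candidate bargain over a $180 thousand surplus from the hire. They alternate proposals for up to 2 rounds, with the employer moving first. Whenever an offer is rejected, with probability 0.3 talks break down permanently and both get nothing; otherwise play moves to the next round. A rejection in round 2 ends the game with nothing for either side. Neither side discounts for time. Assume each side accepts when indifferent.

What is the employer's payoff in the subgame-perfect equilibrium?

Round 2 (the candidate proposes): the employer will accept anything ≥ 0, so the candidate offers 0 and keeps 180.
Round 1 (the employer proposes): rejecting gives the candidate an expected 0.7 × 180 = 126. The employer offers 126 and keeps 180 − 126 = 54.

54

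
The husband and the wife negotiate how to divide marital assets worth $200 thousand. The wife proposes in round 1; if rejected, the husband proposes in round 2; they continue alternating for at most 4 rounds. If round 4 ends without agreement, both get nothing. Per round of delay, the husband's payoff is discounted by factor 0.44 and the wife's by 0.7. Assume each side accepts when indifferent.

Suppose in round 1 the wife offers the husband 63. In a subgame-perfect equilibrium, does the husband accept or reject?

Work out the husband's continuation value if the offer is rejected.
Round 4 (the husband proposes): the wife will accept anything ≥ 0, so the husband offers 0 and keeps 200.
Round 3 (the wife proposes): the husband can get 200 next round, worth 0.44 × 200 = 88 now; the wife offers that and keeps 112.
Round 2 (the husband proposes): the wife can get 112 next round, worth 0.7 × 112 = 78.4 now. The husband offers 78.4 and keeps 200 − 78.4 = 121.6.
So by rejecting in round 1, the husband gets 121.6 next round, worth 0.44 × 121.6 = 53.504 now.
Offer 63 ≥ 53.504, so the husband accepts.

Accept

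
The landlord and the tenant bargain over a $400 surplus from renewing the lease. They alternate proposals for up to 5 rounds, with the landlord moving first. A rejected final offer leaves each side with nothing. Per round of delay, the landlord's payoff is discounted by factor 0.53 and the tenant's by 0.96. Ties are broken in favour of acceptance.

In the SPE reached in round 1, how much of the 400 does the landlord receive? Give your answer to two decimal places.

127.69

Round 5 (the landlord proposes): rejection yields 0 for the tenant; the landlord offers 0 and keeps 400.
Round 4 (the tenant proposes): the landlord can get 400 next round, worth 0.53 × 400 = 212 now, so the tenant offers 212, keeping 188.
Round 3 (the landlord proposes): the tenant can get 188 next round, worth 0.96 × 188 = 180.48 now, so the landlord offers 180.48, keeping 219.52.
Round 2 (the tenant proposes): the landlord can get 219.52 next round, worth 0.53 × 219.52 = 116.3456 now; the tenant offers that and keeps 283.6544.
Round 1 (the landlord proposes): the tenant can get 283.6544 next round, worth 0.96 × 283.6544 = 272.308224 now; the landlord offers that and keeps 127.691776.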